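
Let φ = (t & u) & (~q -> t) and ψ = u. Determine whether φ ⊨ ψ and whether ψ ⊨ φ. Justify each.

Not equivalent: only (⇒) holds.

(⟹) Assume the antecedent. If t is true, the antecedent forces (t = T, u = T, q = F) or (t = T, u = T, q = T), and u holds there. If t is false, the antecedent cannot hold. Either way u holds.

(⟸) This fails. Under t = F, u = T, q = F, the left side is false but the right side is true.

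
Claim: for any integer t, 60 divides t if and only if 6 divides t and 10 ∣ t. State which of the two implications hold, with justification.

(⟹) If 60 ∣ t, write t = 60q. Since 60 = 10·6, t = 6·(10q), so 6 ∣ t; and since 60 = 6·10, t = 10·(6q), so 10 ∣ t.

(⟸) This fails: take t = 30. Both 6 ∣ 30 and 10 ∣ 30, yet 30 is not a multiple of 60 (since 30 = 0·60 + 30), so 60 ∤ 30.

Only the forward implication holds.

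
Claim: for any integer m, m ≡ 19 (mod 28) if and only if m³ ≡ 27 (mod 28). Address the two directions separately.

Not equivalent: only (⇒) holds.

(⇒) Suppose m ≡ 19 (mod 28). Write m = 28j + 19. Then (28j + 19)³ = 21952j³ + 44688j² + 30324j + 6859 = 28(784j³ + 1596j² + 1083j + 244) + 27, so m³ ≡ 27 (mod 28).

(⇐) This fails: take m = 3. Then 3³ = 27 ≡ 27 (mod 28), yet 3 ≡ 3 (mod 28), not 19.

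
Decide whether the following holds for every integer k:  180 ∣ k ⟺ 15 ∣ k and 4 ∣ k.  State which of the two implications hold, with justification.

(⇒) holds; (⇐) fails.

(⇒) If 180 ∣ k, write k = 180q. Since 180 = 12·15, k = 15·(12q), so 15 ∣ k; and since 180 = 45·4, k = 4·(45q), so 4 ∣ k.

(⇐) This fails: take k = 60. Both 15 ∣ 60 and 4 ∣ 60, yet 60 is not a multiple of 180 (since 60 = 0·180 + 60), so 180 ∤ 60.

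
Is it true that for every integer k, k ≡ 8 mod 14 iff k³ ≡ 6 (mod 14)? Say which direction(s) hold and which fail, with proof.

[⇒] This fails: take k = 8. Then 8 ≡ 8 (mod 14), but 8³ = 512 ≡ 8 (mod 14), not 6.

[⇐] This fails: take k = 6. Then 6³ = 216 ≡ 6 (mod 14), yet 6 ≡ 6 (mod 14), not 8.

Neither direction holds.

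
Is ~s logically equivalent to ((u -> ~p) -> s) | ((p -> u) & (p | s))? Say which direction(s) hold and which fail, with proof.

Forward direction. This fails. Under u = F, p = F, s = F, the left side is true but the right side is false.

Converse. This fails. Under u = F, p = F, s = T, the left side is false but the right side is true.

Neither implication holds.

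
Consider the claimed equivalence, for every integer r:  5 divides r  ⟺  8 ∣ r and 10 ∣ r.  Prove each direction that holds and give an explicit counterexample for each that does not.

Only the converse holds.

(→) This fails: take r = 5. Certainly 5 ∣ 5, but 8 ∤ 5.

(←) Suppose 8 ∣ r and 10 ∣ r. Any common multiple of 8 and 10 is a multiple of their lcm; here lcm(8, 10) = 8·10/gcd(8, 10) = 80/2 = 40, so 40 ∣ r. Since 5 ∣ 40, it follows that 5 ∣ r.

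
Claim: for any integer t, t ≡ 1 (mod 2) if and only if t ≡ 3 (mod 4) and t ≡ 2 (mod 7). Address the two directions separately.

Not equivalent: only (⇐) holds.

(⇐) If t ≡ 3 (mod 4) and t ≡ 2 (mod 7), then by the Chinese remainder theorem t ≡ 23 (mod 28). Since 23 ≡ 1 (mod 2) and 2 ∣ 28, we get t ≡ 1 (mod 2).

(⇒) This fails: t = 1 gives 1 ≡ 1 (mod 2) but 1 ≡ 1 (mod 4), so the conjunction on the right does not hold.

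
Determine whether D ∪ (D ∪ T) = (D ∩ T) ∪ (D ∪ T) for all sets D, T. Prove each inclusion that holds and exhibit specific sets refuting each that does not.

Both inclusions hold; the sets are equal.

Forward inclusion. Let x ∈ D ∪ (D ∪ T). Then either x ∈ D and x ∉ T; or x ∈ T and x ∉ D; or x ∈ D ∩ T. In each case x ∈ (D ∩ T) ∪ (D ∪ T), so D ∪ (D ∪ T) ⊆ (D ∩ T) ∪ (D ∪ T).

Reverse inclusion. Let x ∈ (D ∩ T) ∪ (D ∪ T). Then either x ∈ D and x ∉ T; or x ∈ T and x ∉ D; or x ∈ D ∩ T. In each case x ∈ D ∪ (D ∪ T), so (D ∩ T) ∪ (D ∪ T) ⊆ D ∪ (D ∪ T).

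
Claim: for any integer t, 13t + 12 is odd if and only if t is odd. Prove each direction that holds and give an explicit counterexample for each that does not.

(⟹) Suppose 13t + 12 is odd. Since 13 is odd, 13t and t have the same parity, so 13t + 12 ≡ t + 12 (mod 2). As 12 is even, 13t + 12 is odd exactly when t is odd. Thus t is odd.

(⟸) Conversely, suppose t is odd; write t = 2j + 1. Then 13t + 12 = 13·(2j + 1) + 12 = 2·13j + 25, which is odd.

Both implications hold.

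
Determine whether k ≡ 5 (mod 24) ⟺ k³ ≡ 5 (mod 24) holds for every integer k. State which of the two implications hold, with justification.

(⟸) Suppose k³ ≡ 5 (mod 24). The only residue r in {0, …, 23} with r³ ≡ 5 (mod 24) is r = 5, so k ≡ 5 (mod 24).

(⟹) Suppose k ≡ 5 (mod 24). Write k = 24j + 5. Then (24j + 5)³ = 13824j³ + 8640j² + 1800j + 125 = 24(576j³ + 360j² + 75j + 5) + 5, so k³ ≡ 5 (mod 24).

The biconditional holds.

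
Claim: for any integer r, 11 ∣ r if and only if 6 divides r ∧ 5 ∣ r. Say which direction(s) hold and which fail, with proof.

Forward direction. This fails: take r = 11. Certainly 11 ∣ 11, but 6 ∤ 11.

Converse. This fails: take r = 30. Both 6 ∣ 30 and 5 ∣ 30, yet 30 is not a multiple of 11 (since 30 = 2·11 + 8), so 11 ∤ 30.

Both directions fail.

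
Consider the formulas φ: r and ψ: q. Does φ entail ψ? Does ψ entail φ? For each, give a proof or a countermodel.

(→) This fails. Under q = F, r = T, the left side is true but the right side is false.

(←) This fails. Under q = T, r = F, the left side is false but the right side is true.

Both directions fail.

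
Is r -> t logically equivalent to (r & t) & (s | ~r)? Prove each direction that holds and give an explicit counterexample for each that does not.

(⇒) This fails. Under s = F, r = F, t = F, the left side is true but the right side is false.

(⇐) Assume the antecedent. If s is true, the antecedent forces (s = T, r = T, t = T), and r -> t holds there. If s is false, the antecedent cannot hold. Either way r -> t holds.

Only the reverse direction holds.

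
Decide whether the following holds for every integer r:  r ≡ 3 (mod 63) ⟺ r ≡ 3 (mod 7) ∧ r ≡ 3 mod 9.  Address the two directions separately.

Both implications hold.

(⟹) Suppose r ≡ 3 (mod 63); write r = 63j + 3. Since 7 ∣ 63, reducing mod 7 gives r ≡ 3 (mod 7); since 9 ∣ 63, reducing mod 9 gives r ≡ 3 (mod 9).

(⟸) Conversely, if r ≡ 3 (mod 7) and r ≡ 3 (mod 9), then by the Chinese remainder theorem r ≡ 3 (mod 63). This is exactly r ≡ 3 (mod 63).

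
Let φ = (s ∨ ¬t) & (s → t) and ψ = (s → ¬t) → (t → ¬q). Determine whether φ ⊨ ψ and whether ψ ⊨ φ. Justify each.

(⇒) holds; (⇐) fails.

(→) Assume the antecedent. If s is true, (s → ¬t) → (t → ¬q) reduces to true regardless of the other variables. If s is false, the antecedent forces (s = F, t = F, q = F) or (s = F, t = F, q = T), and (s → ¬t) → (t → ¬q) holds there. Either way (s → ¬t) → (t → ¬q) holds.

(←) This fails. Under s = T, t = F, q = F, the left side is false but the right side is true.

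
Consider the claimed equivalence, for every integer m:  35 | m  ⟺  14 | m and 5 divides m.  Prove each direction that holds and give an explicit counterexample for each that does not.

(→) This fails: take m = 35. Certainly 35 ∣ 35, but 14 ∤ 35.

(←) Suppose 14 ∣ m and 5 ∣ m. Any common multiple of 14 and 5 is a multiple of their lcm; here gcd(14, 5) = 1, so lcm(14, 5) = 14·5 = 70, so 70 ∣ m. Since 35 ∣ 70, it follows that 35 ∣ m.

Only the converse holds.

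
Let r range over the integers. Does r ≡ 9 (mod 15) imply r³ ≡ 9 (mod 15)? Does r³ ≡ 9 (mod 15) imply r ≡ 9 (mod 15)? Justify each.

(⇐) Suppose r³ ≡ 9 (mod 15). The only residue r in {0, …, 14} with r³ ≡ 9 (mod 15) is r = 9, so r ≡ 9 (mod 15).

(⇒) Suppose r ≡ 9 (mod 15). Write r = 15j + 9. Then (15j + 9)³ = 3375j³ + 6075j² + 3645j + 729 = 15(225j³ + 405j² + 243j + 48) + 9, so r³ ≡ 9 (mod 15).

Equivalent; both directions hold.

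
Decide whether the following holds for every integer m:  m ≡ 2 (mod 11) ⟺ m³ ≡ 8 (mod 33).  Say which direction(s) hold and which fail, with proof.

(→) This fails: take m = 13. Then 13 ≡ 2 (mod 11), but 13³ = 2197 ≡ 19 (mod 33), not 8.

(←) Conversely, the residues r modulo 33 with r³ ≡ 8 (mod 33) are exactly {2}, and each is ≡ 2 (mod 11).

Only the reverse direction holds.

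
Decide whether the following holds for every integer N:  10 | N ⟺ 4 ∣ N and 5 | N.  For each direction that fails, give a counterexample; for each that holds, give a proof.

The forward direction fails; the converse holds.

(⇒) This fails: take N = 10. Certainly 10 ∣ 10, but 4 ∤ 10.

(⇐) Suppose 4 ∣ N and 5 ∣ N. Any common multiple of 4 and 5 is a multiple of their lcm; here gcd(4, 5) = 1, so lcm(4, 5) = 4·5 = 20, so 20 ∣ N. Since 10 ∣ 20, it follows that 10 ∣ N.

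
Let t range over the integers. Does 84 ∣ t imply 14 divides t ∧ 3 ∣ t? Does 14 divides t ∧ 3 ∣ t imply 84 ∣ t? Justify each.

(⇐) This fails: take t = 42. Both 14 ∣ 42 and 3 ∣ 42, yet 42 is not a multiple of 84 (since 42 = 0·84 + 42), so 84 ∤ 42.

(⇒) If 84 ∣ t, write t = 84q. Since 84 = 6·14, t = 14·(6q), so 14 ∣ t; and since 84 = 28·3, t = 3·(28q), so 3 ∣ t.

Only the forward implication holds.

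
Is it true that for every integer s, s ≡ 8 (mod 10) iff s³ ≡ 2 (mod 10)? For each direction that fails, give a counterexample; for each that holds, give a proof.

The biconditional holds.

(→) Suppose s ≡ 8 (mod 10). Write s = 10j + 8. Then (10j + 8)³ = 1000j³ + 2400j² + 1920j + 512 = 10(100j³ + 240j² + 192j + 51) + 2, so s³ ≡ 2 (mod 10).

(←) For the converse, argue contrapositively. If s ≢ 8 (mod 10), then s is congruent to one of 0, 1, 2, 3, 4, 5, 6, 7, 9 modulo 10, and these give s³ ≡ 0, 1, 8, 7, 4, 5, 6, 3, 9 respectively — never 2.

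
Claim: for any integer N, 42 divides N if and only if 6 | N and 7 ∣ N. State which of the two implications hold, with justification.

Both implications hold.

(→) If 42 ∣ N, write N = 42q. Since 42 = 7·6, N = 6·(7q), so 6 ∣ N; and since 42 = 6·7, N = 7·(6q), so 7 ∣ N.

(←) Suppose 6 ∣ N and 7 ∣ N. Any common multiple of 6 and 7 is a multiple of their lcm; here gcd(6, 7) = 1, so lcm(6, 7) = 6·7 = 42, so 42 ∣ N.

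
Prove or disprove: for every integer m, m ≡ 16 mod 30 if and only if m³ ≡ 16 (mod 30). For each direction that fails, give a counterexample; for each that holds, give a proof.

Both directions hold.

Forward direction. Suppose m ≡ 16 mod 30. Write m = 30j + 16. Then (30j + 16)³ = 27000j³ + 43200j² + 23040j + 4096 = 30(900j³ + 1440j² + 768j + 136) + 16, so m³ ≡ 16 (mod 30).

Converse. Suppose m³ ≡ 16 (mod 30). The only residue r in {0, …, 29} with r³ ≡ 16 (mod 30) is r = 16, so m ≡ 16 (mod 30).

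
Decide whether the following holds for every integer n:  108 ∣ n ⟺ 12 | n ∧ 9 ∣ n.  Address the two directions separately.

[⇒] If 108 ∣ n, write n = 108q. Since 108 = 9·12, n = 12·(9q), so 12 ∣ n; and since 108 = 12·9, n = 9·(12q), so 9 ∣ n.

[⇐] This fails: take n = 36. Both 12 ∣ 36 and 9 ∣ 36, yet 36 is not a multiple of 108 (since 36 = 0·108 + 36), so 108 ∤ 36.

The forward direction holds; the converse fails.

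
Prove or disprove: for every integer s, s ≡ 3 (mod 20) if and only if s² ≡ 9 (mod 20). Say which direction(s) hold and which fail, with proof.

(⇒) holds; (⇐) fails.

(⇒) Suppose s ≡ 3 (mod 20). Write s = 20j + 3. Then (20j + 3)² = 400j² + 120j + 9 = 20(20j² + 6j) + 9, so s² ≡ 9 (mod 20).

(⇐) This fails: take s = 7. Then 7² = 49 ≡ 9 (mod 20), yet 7 ≡ 7 (mod 20), not 3.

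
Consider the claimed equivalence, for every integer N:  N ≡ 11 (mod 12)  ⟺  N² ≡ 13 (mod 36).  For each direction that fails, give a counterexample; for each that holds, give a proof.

Both directions fail.

(→) This fails: take N = 23. Then 23 ≡ 11 (mod 12), but 23² = 529 ≡ 25 (mod 36), not 13.

(←) This fails: take N = 7. Then 7² = 49 ≡ 13 (mod 36), yet 7 ≡ 7 (mod 12), not 11.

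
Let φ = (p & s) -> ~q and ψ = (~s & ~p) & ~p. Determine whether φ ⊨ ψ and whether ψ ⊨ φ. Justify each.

Forward direction. This fails. Under s = T, q = F, p = F, the left side is true but the right side is false.

Converse. Assume the antecedent. If s is true, the antecedent cannot hold. If s is false, (p & s) -> ~q reduces to true regardless of the other variables. Either way (p & s) -> ~q holds.

Only the converse holds.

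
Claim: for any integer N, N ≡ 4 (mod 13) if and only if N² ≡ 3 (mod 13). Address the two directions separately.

Not equivalent: only (⇒) holds.

(⇐) This fails: take N = 9. Then 9² = 81 ≡ 3 (mod 13), yet 9 ≡ 9 (mod 13), not 4.

(⇒) Suppose N ≡ 4 (mod 13). Write N = 13j + 4. Then (13j + 4)² = 169j² + 104j + 16 = 13(13j² + 8j + 1) + 3, so N² ≡ 3 (mod 13).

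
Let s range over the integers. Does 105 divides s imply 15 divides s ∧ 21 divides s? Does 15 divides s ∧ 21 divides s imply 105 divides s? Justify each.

Equivalent; both directions hold.

Converse. Suppose 15 ∣ s and 21 ∣ s. Any common multiple of 15 and 21 is a multiple of their lcm; here lcm(15, 21) = 15·21/gcd(15, 21) = 315/3 = 105, so 105 ∣ s.

Forward direction. If 105 ∣ s, write s = 105q. Since 105 = 7·15, s = 15·(7q), so 15 ∣ s; and since 105 = 5·21, s = 21·(5q), so 21 ∣ s.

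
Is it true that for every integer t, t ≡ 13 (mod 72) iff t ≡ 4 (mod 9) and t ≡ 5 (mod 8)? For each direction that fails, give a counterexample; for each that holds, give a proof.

(⇒) Suppose t ≡ 13 (mod 72); write t = 72j + 13. Since 9 ∣ 72, reducing mod 9 gives t ≡ 13 ≡ 4 (mod 9); since 8 ∣ 72, reducing mod 8 gives t ≡ 13 ≡ 5 (mod 8).

(⇐) Conversely, if t ≡ 4 (mod 9) and t ≡ 5 (mod 8), then by the Chinese remainder theorem t ≡ 13 (mod 72). This is exactly t ≡ 13 (mod 72).

Both directions hold.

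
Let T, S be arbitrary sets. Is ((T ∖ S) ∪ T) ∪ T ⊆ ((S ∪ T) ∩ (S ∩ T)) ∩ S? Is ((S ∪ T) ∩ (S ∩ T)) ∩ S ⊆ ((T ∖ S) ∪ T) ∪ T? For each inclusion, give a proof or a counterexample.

(⟸) Let x ∈ ((S ∪ T) ∩ (S ∩ T)) ∩ S. Then x ∈ T ∩ S, from which x ∈ ((T ∖ S) ∪ T) ∪ T.

(⟹) This inclusion fails. Take T = {1}, S = ∅; then 1 ∈ ((T ∖ S) ∪ T) ∪ T but 1 ∉ ((S ∪ T) ∩ (S ∩ T)) ∩ S.

The sets are not equal: only the reverse inclusion holds.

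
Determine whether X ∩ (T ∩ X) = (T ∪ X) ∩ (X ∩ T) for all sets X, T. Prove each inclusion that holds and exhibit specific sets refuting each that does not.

Reverse inclusion. Let x ∈ (T ∪ X) ∩ (X ∩ T). Then x ∈ X ∩ T, from which x ∈ X ∩ (T ∩ X).

Forward inclusion. Let x ∈ X ∩ (T ∩ X). Then x ∈ X ∩ T, from which x ∈ (T ∪ X) ∩ (X ∩ T).

Both inclusions hold; the sets are equal.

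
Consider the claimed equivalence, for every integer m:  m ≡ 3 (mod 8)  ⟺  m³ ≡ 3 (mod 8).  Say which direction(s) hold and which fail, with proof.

(⇒) Suppose m ≡ 3 (mod 8). Write m = 8j + 3. Then (8j + 3)³ = 512j³ + 576j² + 216j + 27 = 8(64j³ + 72j² + 27j + 3) + 3, so m³ ≡ 3 (mod 8).

(⇐) For the converse, argue contrapositively. If m ≢ 3 (mod 8), then m is congruent to one of 0, 1, 2, 4, 5, 6, 7 modulo 8, and these give m³ ≡ 0, 1, 0, 0, 5, 0, 7 respectively — never 3.

The biconditional holds.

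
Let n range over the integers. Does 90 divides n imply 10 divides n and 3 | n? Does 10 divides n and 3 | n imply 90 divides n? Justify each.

(←) This fails: take n = 30. Both 10 ∣ 30 and 3 ∣ 30, yet 30 is not a multiple of 90 (since 30 = 0·90 + 30), so 90 ∤ 30.

(→) If 90 ∣ n, write n = 90q. Since 90 = 9·10, n = 10·(9q), so 10 ∣ n; and since 90 = 30·3, n = 3·(30q), so 3 ∣ n.

The forward direction holds; the converse fails.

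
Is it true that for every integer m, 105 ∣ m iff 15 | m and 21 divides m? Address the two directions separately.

Both implications hold.

[⇒] If 105 ∣ m, write m = 105q. Since 105 = 7·15, m = 15·(7q), so 15 ∣ m; and since 105 = 5·21, m = 21·(5q), so 21 ∣ m.

[⇐] Suppose 15 ∣ m and 21 ∣ m. Any common multiple of 15 and 21 is a multiple of their lcm; here lcm(15, 21) = 15·21/gcd(15, 21) = 315/3 = 105, so 105 ∣ m.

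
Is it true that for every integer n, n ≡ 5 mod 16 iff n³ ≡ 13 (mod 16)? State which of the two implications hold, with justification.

Forward direction. Suppose n ≡ 5 mod 16. Write n = 16j + 5. Then (16j + 5)³ = 4096j³ + 3840j² + 1200j + 125 = 16(256j³ + 240j² + 75j + 7) + 13, so n³ ≡ 13 (mod 16).

Converse. Suppose n³ ≡ 13 (mod 16). The only residue r in {0, …, 15} with r³ ≡ 13 (mod 16) is r = 5, so n ≡ 5 (mod 16).

Both directions hold; the statement is true.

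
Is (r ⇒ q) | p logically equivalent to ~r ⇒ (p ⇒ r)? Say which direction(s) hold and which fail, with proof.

Both directions fail.

Forward direction. This fails. Under p = T, r = F, q = F, the left side is true but the right side is false.

Converse. This fails. Under p = F, r = T, q = F, the left side is false but the right side is true.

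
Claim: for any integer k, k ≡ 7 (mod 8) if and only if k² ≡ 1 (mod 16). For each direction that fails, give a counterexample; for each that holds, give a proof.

(⇐) This fails: take k = 1. Then 1² = 1 ≡ 1 (mod 16), yet 1 ≡ 1 (mod 8), not 7.

(⇒) Suppose k ≡ 7 (mod 8). Working modulo 16, k ∈ {7, 15}; for each such r, r² ≡ 1 (mod 16).

Not equivalent: only (⇒) holds.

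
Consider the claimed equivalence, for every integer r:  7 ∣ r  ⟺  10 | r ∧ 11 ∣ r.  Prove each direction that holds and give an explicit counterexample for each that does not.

(⇒) fails and (⇐) fails.

[⇒] This fails: take r = 7. Certainly 7 ∣ 7, but 10 ∤ 7.

[⇐] This fails: take r = 110. Both 10 ∣ 110 and 11 ∣ 110, yet 110 is not a multiple of 7 (since 110 = 15·7 + 5), so 7 ∤ 110.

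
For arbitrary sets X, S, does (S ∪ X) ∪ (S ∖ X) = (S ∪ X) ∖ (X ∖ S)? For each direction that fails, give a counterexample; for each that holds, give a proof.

Only the reverse inclusion holds.

Forward inclusion. This inclusion fails. Take X = {1}, S = ∅; then 1 ∈ (S ∪ X) ∪ (S ∖ X) but 1 ∉ (S ∪ X) ∖ (X ∖ S).

Reverse inclusion. Let x ∈ (S ∪ X) ∖ (X ∖ S). Then either x ∈ S and x ∉ X; or x ∈ X ∩ S. In each case x ∈ (S ∪ X) ∪ (S ∖ X), so (S ∪ X) ∖ (X ∖ S) ⊆ (S ∪ X) ∪ (S ∖ X).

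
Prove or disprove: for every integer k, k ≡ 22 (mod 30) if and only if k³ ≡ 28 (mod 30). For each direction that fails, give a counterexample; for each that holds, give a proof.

Forward direction. Suppose k ≡ 22 (mod 30). Write k = 30j + 22. Then (30j + 22)³ = 27000j³ + 59400j² + 43560j + 10648 = 30(900j³ + 1980j² + 1452j + 354) + 28, so k³ ≡ 28 (mod 30).

Converse. Suppose k³ ≡ 28 (mod 30). The only residue r in {0, …, 29} with r³ ≡ 28 (mod 30) is r = 22, so k ≡ 22 (mod 30).

Both directions hold.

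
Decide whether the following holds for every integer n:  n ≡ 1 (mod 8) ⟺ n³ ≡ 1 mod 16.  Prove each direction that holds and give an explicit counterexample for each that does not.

Not equivalent: only (⇐) holds.

[⇒] This fails: take n = 9. Then 9 ≡ 1 (mod 8), but 9³ = 729 ≡ 9 (mod 16), not 1.

[⇐] Conversely, the residues r modulo 16 with r³ ≡ 1 (mod 16) are exactly {1}, and each is ≡ 1 (mod 8).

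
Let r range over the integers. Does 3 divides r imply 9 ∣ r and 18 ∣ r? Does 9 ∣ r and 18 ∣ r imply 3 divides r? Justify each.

(⇐) Suppose 9 ∣ r and 18 ∣ r. Any common multiple of 9 and 18 is a multiple of their lcm; here lcm(9, 18) = 9·18/gcd(9, 18) = 162/9 = 18, so 18 ∣ r. Since 3 ∣ 18, it follows that 3 ∣ r.

(⇒) This fails: take r = 3. Certainly 3 ∣ 3, but 9 ∤ 3.

Not equivalent: only (⇐) holds.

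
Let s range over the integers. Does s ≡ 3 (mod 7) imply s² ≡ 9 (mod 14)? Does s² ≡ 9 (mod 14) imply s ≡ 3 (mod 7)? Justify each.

(⇒) This fails: take s = 10. Then 10 ≡ 3 (mod 7), but 10² = 100 ≡ 2 (mod 14), not 9.

(⇐) This fails: take s = 11. Then 11² = 121 ≡ 9 (mod 14), yet 11 ≡ 4 (mod 7), not 3.

Neither direction holds.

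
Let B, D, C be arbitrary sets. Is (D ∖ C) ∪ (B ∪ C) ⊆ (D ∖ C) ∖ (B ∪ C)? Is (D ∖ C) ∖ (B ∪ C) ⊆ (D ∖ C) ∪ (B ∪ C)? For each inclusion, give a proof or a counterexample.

(⟹) This inclusion fails. Take B = {1}, D = ∅, C = ∅; then 1 ∈ (D ∖ C) ∪ (B ∪ C) but 1 ∉ (D ∖ C) ∖ (B ∪ C).

(⟸) Let x ∈ (D ∖ C) ∖ (B ∪ C). Then x ∈ D and x ∉ B, C, from which x ∈ (D ∖ C) ∪ (B ∪ C).

(⊆) fails; (⊇) holds.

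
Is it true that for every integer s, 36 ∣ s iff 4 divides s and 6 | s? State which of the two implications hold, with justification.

Only the forward implication holds.

(←) This fails: take s = 12. Both 4 ∣ 12 and 6 ∣ 12, yet 12 is not a multiple of 36 (since 12 = 0·36 + 12), so 36 ∤ 12.

(→) If 36 ∣ s, write s = 36q. Since 36 = 9·4, s = 4·(9q), so 4 ∣ s; and since 36 = 6·6, s = 6·(6q), so 6 ∣ s.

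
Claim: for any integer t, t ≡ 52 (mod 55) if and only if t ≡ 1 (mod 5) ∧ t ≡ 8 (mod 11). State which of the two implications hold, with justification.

(⟹) This fails: t = 52 gives 52 ≡ 52 (mod 55) but 52 ≡ 2 (mod 5), so the conjunction on the right does not hold.

(⟸) This fails: t = 41 satisfies both congruences on the right (41 ≡ 1 mod 5 and 41 ≡ 8 mod 11) yet 41 ≡ 41 (mod 55), not 52.

Both directions fail.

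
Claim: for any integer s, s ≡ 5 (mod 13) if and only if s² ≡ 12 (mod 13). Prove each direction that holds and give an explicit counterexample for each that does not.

Forward direction. Suppose s ≡ 5 (mod 13). Write s = 13j + 5. Then (13j + 5)² = 169j² + 130j + 25 = 13(13j² + 10j + 1) + 12, so s² ≡ 12 (mod 13).

Converse. This fails: take s = 8. Then 8² = 64 ≡ 12 (mod 13), yet 8 ≡ 8 (mod 13), not 5.

The forward direction holds; the converse fails.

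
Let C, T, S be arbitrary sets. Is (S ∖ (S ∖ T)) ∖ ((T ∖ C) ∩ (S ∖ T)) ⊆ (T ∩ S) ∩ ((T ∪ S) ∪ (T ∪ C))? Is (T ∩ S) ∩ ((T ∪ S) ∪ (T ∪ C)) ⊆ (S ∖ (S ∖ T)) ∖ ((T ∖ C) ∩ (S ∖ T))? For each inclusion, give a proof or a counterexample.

(⟸) Let x ∈ (T ∩ S) ∩ ((T ∪ S) ∪ (T ∪ C)). Then either x ∈ T ∩ S and x ∉ C; or x ∈ C ∩ T ∩ S. In each case x ∈ (S ∖ (S ∖ T)) ∖ ((T ∖ C) ∩ (S ∖ T)), so (T ∩ S) ∩ ((T ∪ S) ∪ (T ∪ C)) ⊆ (S ∖ (S ∖ T)) ∖ ((T ∖ C) ∩ (S ∖ T)).

(⟹) Let x ∈ (S ∖ (S ∖ T)) ∖ ((T ∖ C) ∩ (S ∖ T)). Then either x ∈ T ∩ S and x ∉ C; or x ∈ C ∩ T ∩ S. In each case x ∈ (T ∩ S) ∩ ((T ∪ S) ∪ (T ∪ C)), so (S ∖ (S ∖ T)) ∖ ((T ∖ C) ∩ (S ∖ T)) ⊆ (T ∩ S) ∩ ((T ∪ S) ∪ (T ∪ C)).

Both inclusions hold; the sets are equal.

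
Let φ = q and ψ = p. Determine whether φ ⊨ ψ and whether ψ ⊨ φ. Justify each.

Neither implication holds.

[⇒] This fails. Under p = F, q = T, the left side is true but the right side is false.

[⇐] This fails. Under p = T, q = F, the left side is false but the right side is true.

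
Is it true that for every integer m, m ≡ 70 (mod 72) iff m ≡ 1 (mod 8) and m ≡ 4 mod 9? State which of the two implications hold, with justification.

(⟹) This fails: m = 70 gives 70 ≡ 70 (mod 72) but 70 ≡ 6 (mod 8), so the conjunction on the right does not hold.

(⟸) This fails: m = 49 satisfies both congruences on the right (49 ≡ 1 mod 8 and 49 ≡ 4 mod 9) yet 49 ≡ 49 (mod 72), not 70.

Neither direction holds.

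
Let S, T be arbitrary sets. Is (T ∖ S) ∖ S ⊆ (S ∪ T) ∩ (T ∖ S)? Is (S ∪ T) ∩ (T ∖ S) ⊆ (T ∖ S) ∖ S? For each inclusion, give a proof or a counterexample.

The two sets are equal.

(⟹) Let x ∈ (T ∖ S) ∖ S. Then x ∈ T and x ∉ S, from which x ∈ (S ∪ T) ∩ (T ∖ S).

(⟸) Let x ∈ (S ∪ T) ∩ (T ∖ S). Then x ∈ T and x ∉ S, from which x ∈ (T ∖ S) ∖ S.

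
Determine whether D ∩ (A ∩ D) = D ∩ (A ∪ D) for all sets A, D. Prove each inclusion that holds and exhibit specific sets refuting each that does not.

(⊆) holds; (⊇) fails.

Forward inclusion. Let x ∈ D ∩ (A ∩ D). Then x ∈ A ∩ D, from which x ∈ D ∩ (A ∪ D).

Reverse inclusion. This inclusion fails. Take A = ∅, D = {1}; then 1 ∈ D ∩ (A ∪ D) but 1 ∉ D ∩ (A ∩ D).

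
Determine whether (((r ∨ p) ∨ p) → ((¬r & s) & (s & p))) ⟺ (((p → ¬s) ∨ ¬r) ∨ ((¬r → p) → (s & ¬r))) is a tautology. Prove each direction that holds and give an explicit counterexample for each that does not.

(←) This fails. Under r = T, s = F, p = F, the left side is false but the right side is true.

(→) Assume the antecedent. If r is true, the antecedent cannot hold. If r is false, the consequent reduces to true regardless of the other variables. Either way the consequent holds.

Only the forward direction holds.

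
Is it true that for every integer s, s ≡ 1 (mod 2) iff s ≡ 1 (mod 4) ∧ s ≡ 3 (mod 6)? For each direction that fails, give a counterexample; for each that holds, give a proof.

Only the converse holds.

(⟸) If s ≡ 1 (mod 4) and s ≡ 3 (mod 6), then by the Chinese remainder theorem s ≡ 9 (mod 12). Since 9 ≡ 1 (mod 2) and 2 ∣ 12, we get s ≡ 1 (mod 2).

(⟹) This fails: s = 1 gives 1 ≡ 1 (mod 2) but 1 ≡ 1 (mod 6), so the conjunction on the right does not hold.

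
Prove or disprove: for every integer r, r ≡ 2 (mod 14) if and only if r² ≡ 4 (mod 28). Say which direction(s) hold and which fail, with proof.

The forward direction holds; the converse fails.

(⇐) This fails: take r = 12. Then 12² = 144 ≡ 4 (mod 28), yet 12 ≡ 12 (mod 14), not 2.

(⇒) Suppose r ≡ 2 (mod 14). Working modulo 28, r ∈ {2, 16}; for each such r, r² ≡ 4 (mod 28).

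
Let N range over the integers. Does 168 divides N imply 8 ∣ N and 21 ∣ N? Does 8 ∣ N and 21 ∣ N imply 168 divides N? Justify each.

Both implications hold.

[⇒] If 168 ∣ N, write N = 168q. Since 168 = 21·8, N = 8·(21q), so 8 ∣ N; and since 168 = 8·21, N = 21·(8q), so 21 ∣ N.

[⇐] Suppose 8 ∣ N and 21 ∣ N. Any common multiple of 8 and 21 is a multiple of their lcm; here gcd(8, 21) = 1, so lcm(8, 21) = 8·21 = 168, so 168 ∣ N.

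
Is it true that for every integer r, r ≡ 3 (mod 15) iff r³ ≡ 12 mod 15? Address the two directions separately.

Equivalent; both directions hold.

Forward direction. Suppose r ≡ 3 (mod 15). Write r = 15j + 3. Then (15j + 3)³ = 3375j³ + 2025j² + 405j + 27 = 15(225j³ + 135j² + 27j + 1) + 12, so r³ ≡ 12 (mod 15).

Converse. Suppose r³ ≡ 12 (mod 15). The only residue r in {0, …, 14} with r³ ≡ 12 (mod 15) is r = 3, so r ≡ 3 (mod 15).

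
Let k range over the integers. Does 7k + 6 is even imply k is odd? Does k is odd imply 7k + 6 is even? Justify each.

Neither implication holds.

(⇒) This fails: k = 6 gives 7k + 6 = 48, which is even, but 6 is even, not odd.

(⇐) This also fails: k = 1 is odd, but 7k + 6 = 13 is odd, not even.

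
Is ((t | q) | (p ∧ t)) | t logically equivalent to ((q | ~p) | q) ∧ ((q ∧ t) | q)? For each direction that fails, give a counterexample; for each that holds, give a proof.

Only the reverse direction holds.

Forward direction. This fails. Under t = T, p = F, q = F, the left side is true but the right side is false.

Converse. Assume the antecedent. If t is true, ((t | q) | (p ∧ t)) | t reduces to true regardless of the other variables. If t is false, the antecedent forces (t = F, p = F, q = T) or (t = F, p = T, q = T), and ((t | q) | (p ∧ t)) | t holds there. Either way ((t | q) | (p ∧ t)) | t holds.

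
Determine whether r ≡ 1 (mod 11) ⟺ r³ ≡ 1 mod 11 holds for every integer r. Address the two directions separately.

(→) Suppose r ≡ 1 (mod 11). Write r = 11j + 1. Then (11j + 1)³ = 1331j³ + 363j² + 33j + 1 = 11(121j³ + 33j² + 3j) + 1, so r³ ≡ 1 (mod 11).

(←) Conversely, suppose r³ ≡ 1 (mod 11). The only residue r in {0, …, 10} with r³ ≡ 1 (mod 11) is r = 1, so r ≡ 1 (mod 11).

Both directions hold; the statement is true.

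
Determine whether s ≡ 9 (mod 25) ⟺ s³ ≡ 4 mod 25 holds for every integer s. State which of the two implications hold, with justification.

Both directions hold.

(←) Suppose s³ ≡ 4 (mod 25). The only residue r in {0, …, 24} with r³ ≡ 4 (mod 25) is r = 9, so s ≡ 9 (mod 25).

(→) Suppose s ≡ 9 (mod 25). Write s = 25j + 9. Then (25j + 9)³ = 15625j³ + 16875j² + 6075j + 729 = 25(625j³ + 675j² + 243j + 29) + 4, so s³ ≡ 4 (mod 25).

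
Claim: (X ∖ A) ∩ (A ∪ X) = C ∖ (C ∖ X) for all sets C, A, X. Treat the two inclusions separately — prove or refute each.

(⊆) This inclusion fails. Take C = ∅, A = ∅, X = {1}; then 1 ∈ (X ∖ A) ∩ (A ∪ X) but 1 ∉ C ∖ (C ∖ X).

(⊇) This inclusion fails. Take C = {1}, A = {1}, X = {1}; then 1 ∈ C ∖ (C ∖ X) but 1 ∉ (X ∖ A) ∩ (A ∪ X).

Neither inclusion holds.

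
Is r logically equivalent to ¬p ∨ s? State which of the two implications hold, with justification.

Both directions fail.

[⇒] This fails. Under p = T, s = F, r = T, the left side is true but the right side is false.

[⇐] This fails. Under p = F, s = F, r = F, the left side is false but the right side is true.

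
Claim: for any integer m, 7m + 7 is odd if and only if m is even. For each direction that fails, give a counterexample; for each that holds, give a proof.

[⇐] Suppose m is even; write m = 2j. Then 7m + 7 = 7·(2j) + 7 = 2·7j + 7, which is odd.

[⇒] Suppose 7m + 7 is odd. Since 7 is odd, 7m and m have the same parity, so 7m + 7 ≡ m + 7 (mod 2). As 7 is odd, 7m + 7 is odd exactly when m is even. Thus m is even.

The biconditional holds.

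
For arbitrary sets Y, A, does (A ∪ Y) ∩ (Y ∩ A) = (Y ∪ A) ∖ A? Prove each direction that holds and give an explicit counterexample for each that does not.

Neither inclusion holds.

Forward inclusion. This inclusion fails. Take Y = {1}, A = {1}; then 1 ∈ (A ∪ Y) ∩ (Y ∩ A) but 1 ∉ (Y ∪ A) ∖ A.

Reverse inclusion. This inclusion fails. Take Y = {1}, A = ∅; then 1 ∈ (Y ∪ A) ∖ A but 1 ∉ (A ∪ Y) ∩ (Y ∩ A).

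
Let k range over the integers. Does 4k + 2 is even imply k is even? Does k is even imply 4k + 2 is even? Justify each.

Only the converse holds.

[⇐] Suppose k is even. Since 4 is even, 4k is even for every k, so 4k + 2 has the same parity as 2, which is even. Hence 4k + 2 is even.

[⇒] This fails: take k = 1. Then 4k + 2 = 6, which is even, yet k = 1 is odd, not even.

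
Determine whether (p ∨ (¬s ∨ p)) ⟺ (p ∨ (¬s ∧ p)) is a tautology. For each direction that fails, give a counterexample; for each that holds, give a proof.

[⇒] This fails. Under p = F, s = F, the left side is true but the right side is false.

[⇐] Assume the antecedent. If p is true, p ∨ (¬s ∨ p) reduces to true regardless of the other variables. If p is false, the antecedent cannot hold. Either way p ∨ (¬s ∨ p) holds.

Only the reverse direction holds.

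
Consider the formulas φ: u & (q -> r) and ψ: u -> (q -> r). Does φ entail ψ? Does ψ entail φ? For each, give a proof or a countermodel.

(⇒) Assume the antecedent. If q is true, the antecedent forces (q = T, u = T, r = T), and u -> (q -> r) holds there. If q is false, u -> (q -> r) reduces to true regardless of the other variables. Either way u -> (q -> r) holds.

(⇐) This fails. Under q = F, u = F, r = F, the left side is false but the right side is true.

(⇒) holds; (⇐) fails.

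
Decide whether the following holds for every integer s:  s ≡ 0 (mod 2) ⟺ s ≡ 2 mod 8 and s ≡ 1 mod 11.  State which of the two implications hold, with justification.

(⇒) fails; (⇐) holds.

Forward direction. This fails: s = 0 gives 0 ≡ 0 (mod 2) but 0 ≡ 0 (mod 8), so the conjunction on the right does not hold.

Converse. If s ≡ 2 (mod 8) and s ≡ 1 (mod 11), then by the Chinese remainder theorem s ≡ 34 (mod 88). Since 34 ≡ 0 (mod 2) and 2 ∣ 88, we get s ≡ 0 (mod 2).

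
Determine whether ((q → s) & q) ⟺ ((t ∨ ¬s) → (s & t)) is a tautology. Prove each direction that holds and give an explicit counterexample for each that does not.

[⇐] This fails. Under q = F, s = T, t = F, the left side is false but the right side is true.

[⇒] Assume the antecedent. If q is true, the antecedent forces (q = T, s = T, t = F) or (q = T, s = T, t = T), and (t ∨ ¬s) → (s & t) holds there. If q is false, the antecedent cannot hold. Either way (t ∨ ¬s) → (s & t) holds.

Only the forward implication holds.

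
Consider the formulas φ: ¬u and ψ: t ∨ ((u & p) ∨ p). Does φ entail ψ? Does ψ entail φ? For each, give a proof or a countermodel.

Neither implication holds.

[⇒] This fails. Under u = F, p = F, t = F, the left side is true but the right side is false.

[⇐] This fails. Under u = T, p = T, t = F, the left side is false but the right side is true.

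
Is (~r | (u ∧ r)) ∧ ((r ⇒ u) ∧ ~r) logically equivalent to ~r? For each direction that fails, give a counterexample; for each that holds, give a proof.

Equivalent; both directions hold.

Forward direction. Assume the antecedent. If r is true, the antecedent cannot hold. If r is false, ~r reduces to true regardless of the other variables. Either way ~r holds.

Converse. Assume the antecedent. If r is true, the antecedent cannot hold. If r is false, the consequent reduces to true regardless of the other variables. Either way the consequent holds.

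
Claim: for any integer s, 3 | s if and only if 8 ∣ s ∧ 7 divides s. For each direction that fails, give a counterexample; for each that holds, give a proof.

(⇒) This fails: take s = 3. Certainly 3 ∣ 3, but 8 ∤ 3.

(⇐) This fails: take s = 56. Both 8 ∣ 56 and 7 ∣ 56, yet 56 is not a multiple of 3 (since 56 = 18·3 + 2), so 3 ∤ 56.

(⇒) fails and (⇐) fails.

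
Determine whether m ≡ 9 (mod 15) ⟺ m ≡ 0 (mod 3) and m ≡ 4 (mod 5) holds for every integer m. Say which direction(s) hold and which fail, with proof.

Both directions hold.

Forward direction. Suppose m ≡ 9 (mod 15); write m = 15j + 9. Since 3 ∣ 15, reducing mod 3 gives m ≡ 9 ≡ 0 (mod 3); since 5 ∣ 15, reducing mod 5 gives m ≡ 9 ≡ 4 (mod 5).

Converse. If m ≡ 0 (mod 3) and m ≡ 4 (mod 5), then by the Chinese remainder theorem m ≡ 9 (mod 15). This is exactly m ≡ 9 (mod 15).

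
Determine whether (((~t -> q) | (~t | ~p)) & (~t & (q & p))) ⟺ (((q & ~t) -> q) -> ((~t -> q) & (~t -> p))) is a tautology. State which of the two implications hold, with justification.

(→) Assume the antecedent. If q is true, the antecedent forces (q = T, t = F, p = T), and the consequent holds there. If q is false, the antecedent cannot hold. Either way the consequent holds.

(←) This fails. Under q = F, t = T, p = F, the left side is false but the right side is true.

The forward direction holds; the converse fails.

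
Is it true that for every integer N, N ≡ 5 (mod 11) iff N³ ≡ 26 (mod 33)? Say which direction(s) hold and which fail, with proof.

(→) This fails: take N = 16. Then 16 ≡ 5 (mod 11), but 16³ = 4096 ≡ 4 (mod 33), not 26.

(←) Conversely, the residues r modulo 33 with r³ ≡ 26 (mod 33) are exactly {5}, and each is ≡ 5 (mod 11).

Only the reverse direction holds.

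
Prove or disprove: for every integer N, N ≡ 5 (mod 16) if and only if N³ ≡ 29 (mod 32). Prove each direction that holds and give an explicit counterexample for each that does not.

(→) This fails: take N = 21. Then 21 ≡ 5 (mod 16), but 21³ = 9261 ≡ 13 (mod 32), not 29.

(←) Conversely, the residues r modulo 32 with r³ ≡ 29 (mod 32) are exactly {5}, and each is ≡ 5 (mod 16).

Only the converse holds.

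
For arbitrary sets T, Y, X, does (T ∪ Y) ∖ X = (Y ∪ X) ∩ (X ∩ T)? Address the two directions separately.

Neither inclusion holds.

(⊆) This inclusion fails. Take T = {1}, Y = ∅, X = ∅; then 1 ∈ (T ∪ Y) ∖ X but 1 ∉ (Y ∪ X) ∩ (X ∩ T).

(⊇) This inclusion fails. Take T = {1}, Y = ∅, X = {1}; then 1 ∈ (Y ∪ X) ∩ (X ∩ T) but 1 ∉ (T ∪ Y) ∖ X.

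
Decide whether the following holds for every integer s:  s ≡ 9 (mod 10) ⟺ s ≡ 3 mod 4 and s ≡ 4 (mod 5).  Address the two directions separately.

The forward direction fails; the converse holds.

[⇒] This fails: s = 9 gives 9 ≡ 9 (mod 10) but 9 ≡ 1 (mod 4), so the conjunction on the right does not hold.

[⇐] Conversely, if s ≡ 3 (mod 4) and s ≡ 4 (mod 5), then by the Chinese remainder theorem s ≡ 19 (mod 20). Since 19 ≡ 9 (mod 10) and 10 ∣ 20, we get s ≡ 9 (mod 10).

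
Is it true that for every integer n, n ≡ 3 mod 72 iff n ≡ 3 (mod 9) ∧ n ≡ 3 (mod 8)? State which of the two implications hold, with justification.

The biconditional holds.

(⟸) If n ≡ 3 (mod 9) and n ≡ 3 (mod 8), then by the Chinese remainder theorem n ≡ 3 (mod 72). This is exactly n ≡ 3 (mod 72).

(⟹) Suppose n ≡ 3 (mod 72); write n = 72j + 3. Since 9 ∣ 72, reducing mod 9 gives n ≡ 3 (mod 9); since 8 ∣ 72, reducing mod 8 gives n ≡ 3 (mod 8).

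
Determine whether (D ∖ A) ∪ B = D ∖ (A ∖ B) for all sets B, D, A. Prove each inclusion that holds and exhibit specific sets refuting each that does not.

The sets are not equal: only the reverse inclusion holds.

(⊆) This inclusion fails. Take B = {1}, D = ∅, A = ∅; then 1 ∈ (D ∖ A) ∪ B but 1 ∉ D ∖ (A ∖ B).

(⊇) Let x ∈ D ∖ (A ∖ B). Then either x ∈ D and x ∉ B, A; or x ∈ B ∩ D and x ∉ A; or x ∈ B ∩ D ∩ A. In each case x ∈ (D ∖ A) ∪ B, so D ∖ (A ∖ B) ⊆ (D ∖ A) ∪ B.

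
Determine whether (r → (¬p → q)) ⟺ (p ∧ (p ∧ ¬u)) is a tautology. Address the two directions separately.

Not equivalent: only (⇐) holds.

(⟹) This fails. Under p = F, q = F, r = F, u = F, the left side is true but the right side is false.

(⟸) Assume the antecedent. If p is true, r → (¬p → q) reduces to true regardless of the other variables. If p is false, the antecedent cannot hold. Either way r → (¬p → q) holds.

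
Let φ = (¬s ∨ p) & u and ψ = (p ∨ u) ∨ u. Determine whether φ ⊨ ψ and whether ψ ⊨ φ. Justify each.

Only the forward direction holds.

(⟹) Assume the antecedent. If s is true, the antecedent forces (s = T, u = T, p = T), and (p ∨ u) ∨ u holds there. If s is false, the antecedent forces (s = F, u = T, p = F) or (s = F, u = T, p = T), and (p ∨ u) ∨ u holds there. Either way (p ∨ u) ∨ u holds.

(⟸) This fails. Under s = T, u = T, p = F, the left side is false but the right side is true.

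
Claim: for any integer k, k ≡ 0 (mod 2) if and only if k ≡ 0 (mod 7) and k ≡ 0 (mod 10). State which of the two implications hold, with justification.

The forward direction fails; the converse holds.

(⟹) This fails: k = 2 gives 2 ≡ 0 (mod 2) but 2 ≡ 2 (mod 7), so the conjunction on the right does not hold.

(⟸) Conversely, if k ≡ 0 (mod 7) and k ≡ 0 (mod 10), then by the Chinese remainder theorem k ≡ 0 (mod 70). Since 0 ≡ 0 (mod 2) and 2 ∣ 70, we get k ≡ 0 (mod 2).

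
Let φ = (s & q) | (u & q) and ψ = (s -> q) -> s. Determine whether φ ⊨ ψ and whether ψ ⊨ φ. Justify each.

(⇒) fails and (⇐) fails.

(⟹) This fails. Under u = T, s = F, q = T, the left side is true but the right side is false.

(⟸) This fails. Under u = F, s = T, q = F, the left side is false but the right side is true.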